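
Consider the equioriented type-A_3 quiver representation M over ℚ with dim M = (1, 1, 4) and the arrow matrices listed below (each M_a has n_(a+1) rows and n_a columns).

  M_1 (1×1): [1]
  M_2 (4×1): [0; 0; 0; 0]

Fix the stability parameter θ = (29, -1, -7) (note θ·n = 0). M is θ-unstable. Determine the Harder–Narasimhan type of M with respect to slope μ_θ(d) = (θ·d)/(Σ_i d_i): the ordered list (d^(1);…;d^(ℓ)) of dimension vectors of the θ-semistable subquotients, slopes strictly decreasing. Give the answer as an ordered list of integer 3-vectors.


Interval decomposition of M: I[1,2], I[3,3]^4.
HN type (ℓ=2): μ^(1)=14; μ^(2)=-7

((1, 1, 0); (0, 0, 4))


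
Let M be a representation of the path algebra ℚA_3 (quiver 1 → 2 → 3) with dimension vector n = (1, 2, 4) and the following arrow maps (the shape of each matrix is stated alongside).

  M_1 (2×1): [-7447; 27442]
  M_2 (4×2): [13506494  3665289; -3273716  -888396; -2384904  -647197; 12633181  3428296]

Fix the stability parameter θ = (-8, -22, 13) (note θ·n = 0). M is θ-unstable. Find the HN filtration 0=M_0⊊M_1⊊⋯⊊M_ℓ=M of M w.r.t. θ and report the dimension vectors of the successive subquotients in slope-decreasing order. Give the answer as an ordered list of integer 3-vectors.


Interval decomposition of M: I[1,3], I[2,3], I[3,3]^2.
HN type (ℓ=3): μ^(1)=13; μ^(2)=-15; μ^(3)=-22

((0, 0, 4); (1, 1, 0); (0, 1, 0))


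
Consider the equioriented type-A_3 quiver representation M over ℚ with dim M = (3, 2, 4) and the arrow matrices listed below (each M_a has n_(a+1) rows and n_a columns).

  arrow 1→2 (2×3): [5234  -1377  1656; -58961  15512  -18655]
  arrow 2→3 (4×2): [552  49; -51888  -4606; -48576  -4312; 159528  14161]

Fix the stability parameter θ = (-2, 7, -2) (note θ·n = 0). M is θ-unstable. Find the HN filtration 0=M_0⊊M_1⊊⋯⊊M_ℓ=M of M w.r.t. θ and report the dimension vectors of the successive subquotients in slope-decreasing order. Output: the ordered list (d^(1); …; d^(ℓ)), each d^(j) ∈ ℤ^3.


Interval decomposition of M: I[1,1], I[1,2], I[1,3], I[3,3]^3.
HN type (ℓ=3): μ^(1)=7; μ^(2)=5/2; μ^(3)=-2

((0, 1, 0); (0, 1, 1); (3, 0, 3))


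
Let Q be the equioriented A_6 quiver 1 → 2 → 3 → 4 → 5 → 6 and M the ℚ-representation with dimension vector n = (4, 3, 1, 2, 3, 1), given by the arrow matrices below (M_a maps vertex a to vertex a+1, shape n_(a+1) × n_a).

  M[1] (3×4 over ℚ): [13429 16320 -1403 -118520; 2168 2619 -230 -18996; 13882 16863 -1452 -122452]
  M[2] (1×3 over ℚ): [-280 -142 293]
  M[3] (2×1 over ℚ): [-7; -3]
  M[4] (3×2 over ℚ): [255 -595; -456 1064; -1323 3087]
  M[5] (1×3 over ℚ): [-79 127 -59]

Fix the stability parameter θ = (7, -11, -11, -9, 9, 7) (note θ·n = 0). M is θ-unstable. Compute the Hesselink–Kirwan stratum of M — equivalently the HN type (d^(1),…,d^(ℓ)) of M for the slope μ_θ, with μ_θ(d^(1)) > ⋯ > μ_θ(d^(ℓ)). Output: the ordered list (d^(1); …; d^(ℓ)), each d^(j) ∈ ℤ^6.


Via rank(M_{q-1}∘⋯∘M_p): M ≅ I[1,1]^2, I[1,2], I[1,4], I[2,2], I[4,5], I[5,5], I[5,6].
μ_θ-semistable layers: μ^(1)=9; μ^(2)=8; μ^(3)=7; μ^(4)=-2; μ^(5)=-6; μ^(6)=-9; μ^(7)=-11

((0, 0, 0, 0, 2, 0); (0, 0, 0, 0, 1, 1); (2, 0, 0, 0, 0, 0); (1, 1, 0, 0, 0, 0); (1, 1, 1, 1, 0, 0); (0, 0, 0, 1, 0, 0); (0, 1, 0, 0, 0, 0))


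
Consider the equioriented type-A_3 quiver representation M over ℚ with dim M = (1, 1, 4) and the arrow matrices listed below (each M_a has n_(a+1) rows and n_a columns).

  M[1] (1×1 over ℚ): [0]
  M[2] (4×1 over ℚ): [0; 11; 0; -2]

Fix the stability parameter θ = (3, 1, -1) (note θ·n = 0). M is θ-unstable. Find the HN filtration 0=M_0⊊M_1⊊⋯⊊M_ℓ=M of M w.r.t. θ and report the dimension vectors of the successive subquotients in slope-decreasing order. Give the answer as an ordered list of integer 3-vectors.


Barcode: M ≅ I[1,1], I[2,3], I[3,3]^3. HN layers by μ_θ (3 steps, strictly decreasing):
  μ^(1)=3; μ^(2)=0; μ^(3)=-1

((1, 0, 0); (0, 1, 1); (0, 0, 3))


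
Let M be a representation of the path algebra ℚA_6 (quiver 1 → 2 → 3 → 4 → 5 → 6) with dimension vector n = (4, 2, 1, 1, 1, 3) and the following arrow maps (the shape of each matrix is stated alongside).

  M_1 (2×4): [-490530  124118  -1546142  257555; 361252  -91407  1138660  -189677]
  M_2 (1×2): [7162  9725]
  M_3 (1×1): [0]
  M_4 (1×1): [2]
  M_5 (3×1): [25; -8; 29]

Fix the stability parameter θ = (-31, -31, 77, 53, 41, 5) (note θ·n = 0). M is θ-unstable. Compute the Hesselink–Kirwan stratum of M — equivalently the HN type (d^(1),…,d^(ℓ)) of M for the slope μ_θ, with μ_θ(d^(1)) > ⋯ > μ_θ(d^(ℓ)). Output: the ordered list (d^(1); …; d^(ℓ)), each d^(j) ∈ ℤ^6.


Via rank(M_{q-1}∘⋯∘M_p): M ≅ I[1,1]^2, I[1,2], I[1,3], I[4,6], I[6,6]^2.
μ_θ-semistable layers: μ^(1)=77; μ^(2)=33; μ^(3)=5; μ^(4)=-31

((0, 0, 1, 0, 0, 0); (0, 0, 0, 1, 1, 1); (0, 0, 0, 0, 0, 2); (4, 2, 0, 0, 0, 0))


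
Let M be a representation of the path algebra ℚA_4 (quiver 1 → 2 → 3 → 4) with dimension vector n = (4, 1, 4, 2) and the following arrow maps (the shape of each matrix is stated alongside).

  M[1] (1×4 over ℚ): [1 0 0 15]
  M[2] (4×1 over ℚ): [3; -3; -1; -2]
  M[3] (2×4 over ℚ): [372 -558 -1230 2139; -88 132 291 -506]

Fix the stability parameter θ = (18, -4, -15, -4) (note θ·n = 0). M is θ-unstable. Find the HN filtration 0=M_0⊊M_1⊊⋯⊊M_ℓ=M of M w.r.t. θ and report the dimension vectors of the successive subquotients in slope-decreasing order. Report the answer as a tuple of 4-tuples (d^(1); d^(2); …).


Interval decomposition of M: I[1,1]^3, I[1,4], I[3,3]^2, I[3,4].
HN type (ℓ=4): μ^(1)=18; μ^(2)=-5/4; μ^(3)=-4; μ^(4)=-15

((3, 0, 0, 0); (1, 1, 1, 1); (0, 0, 0, 1); (0, 0, 3, 0))


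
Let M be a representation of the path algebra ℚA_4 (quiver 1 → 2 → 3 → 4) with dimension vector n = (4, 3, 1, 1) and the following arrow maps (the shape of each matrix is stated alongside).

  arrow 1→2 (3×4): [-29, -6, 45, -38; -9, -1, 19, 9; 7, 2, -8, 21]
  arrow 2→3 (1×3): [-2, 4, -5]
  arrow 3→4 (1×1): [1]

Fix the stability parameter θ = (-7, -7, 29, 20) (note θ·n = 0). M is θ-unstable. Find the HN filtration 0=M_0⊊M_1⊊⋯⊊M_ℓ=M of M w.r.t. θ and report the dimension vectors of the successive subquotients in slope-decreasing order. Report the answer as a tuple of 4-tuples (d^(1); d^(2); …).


Interval decomposition of M: I[1,1], I[1,2]^2, I[1,4].
HN type (ℓ=2): μ^(1)=49/2; μ^(2)=-7

((0, 0, 1, 1); (4, 3, 0, 0))


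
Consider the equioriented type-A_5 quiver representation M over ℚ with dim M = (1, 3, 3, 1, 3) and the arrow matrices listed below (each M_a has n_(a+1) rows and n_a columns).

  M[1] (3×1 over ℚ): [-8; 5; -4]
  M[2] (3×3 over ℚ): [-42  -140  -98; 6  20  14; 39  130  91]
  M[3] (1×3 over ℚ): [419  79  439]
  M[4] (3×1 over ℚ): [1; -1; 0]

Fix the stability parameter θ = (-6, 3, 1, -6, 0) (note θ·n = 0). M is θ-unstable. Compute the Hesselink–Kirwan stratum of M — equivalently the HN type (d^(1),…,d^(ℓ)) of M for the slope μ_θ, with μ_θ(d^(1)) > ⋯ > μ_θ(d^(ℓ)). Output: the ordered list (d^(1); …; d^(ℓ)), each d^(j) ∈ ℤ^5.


Via rank(M_{q-1}∘⋯∘M_p): M ≅ I[1,5], I[2,2]^2, I[3,3]^2, I[5,5]^2.
μ_θ-semistable layers: μ^(1)=3; μ^(2)=1; μ^(3)=0; μ^(4)=-2/3; μ^(5)=-6

((0, 2, 0, 0, 0); (0, 0, 2, 0, 0); (0, 0, 0, 0, 3); (0, 1, 1, 1, 0); (1, 0, 0, 0, 0))


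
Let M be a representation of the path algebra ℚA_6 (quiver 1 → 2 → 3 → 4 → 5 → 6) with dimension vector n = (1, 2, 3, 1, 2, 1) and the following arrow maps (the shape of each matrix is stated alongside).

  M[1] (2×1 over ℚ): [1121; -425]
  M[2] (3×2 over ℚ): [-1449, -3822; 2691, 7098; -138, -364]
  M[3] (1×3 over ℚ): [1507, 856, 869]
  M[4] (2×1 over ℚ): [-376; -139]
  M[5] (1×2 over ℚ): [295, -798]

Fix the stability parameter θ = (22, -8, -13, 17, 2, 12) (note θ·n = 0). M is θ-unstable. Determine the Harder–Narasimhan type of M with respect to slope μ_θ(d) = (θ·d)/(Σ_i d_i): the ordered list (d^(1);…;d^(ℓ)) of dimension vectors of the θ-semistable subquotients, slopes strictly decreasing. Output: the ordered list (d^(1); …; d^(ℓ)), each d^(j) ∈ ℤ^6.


Via rank(M_{q-1}∘⋯∘M_p): M ≅ I[1,6], I[2,2], I[3,3]^2, I[5,5].
μ_θ-semistable layers: μ^(1)=12; μ^(2)=19/2; μ^(3)=2; μ^(4)=1/3; μ^(5)=-8; μ^(6)=-13

((0, 0, 0, 0, 0, 1); (0, 0, 0, 1, 1, 0); (0, 0, 0, 0, 1, 0); (1, 1, 1, 0, 0, 0); (0, 1, 0, 0, 0, 0); (0, 0, 2, 0, 0, 0))


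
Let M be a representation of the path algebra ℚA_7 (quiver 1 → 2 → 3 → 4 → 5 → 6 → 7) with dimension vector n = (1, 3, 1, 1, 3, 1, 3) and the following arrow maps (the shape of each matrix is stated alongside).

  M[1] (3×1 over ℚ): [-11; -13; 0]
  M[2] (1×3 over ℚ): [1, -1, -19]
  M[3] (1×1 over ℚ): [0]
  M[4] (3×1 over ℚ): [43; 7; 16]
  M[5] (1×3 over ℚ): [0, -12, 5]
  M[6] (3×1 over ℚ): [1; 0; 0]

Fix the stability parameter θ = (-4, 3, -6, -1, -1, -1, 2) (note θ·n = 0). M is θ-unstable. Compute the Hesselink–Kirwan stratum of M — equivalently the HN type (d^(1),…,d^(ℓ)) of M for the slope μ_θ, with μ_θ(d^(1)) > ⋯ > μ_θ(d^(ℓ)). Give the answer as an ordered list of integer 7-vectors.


Via rank(M_{q-1}∘⋯∘M_p): M ≅ I[1,3], I[2,2]^2, I[4,7], I[5,5]^2, I[7,7]^2.
μ_θ-semistable layers: μ^(1)=3; μ^(2)=2; μ^(3)=-1; μ^(4)=-3/2; μ^(5)=-4

((0, 2, 0, 0, 0, 0, 0); (0, 0, 0, 0, 0, 0, 3); (0, 0, 0, 1, 3, 1, 0); (0, 1, 1, 0, 0, 0, 0); (1, 0, 0, 0, 0, 0, 0))


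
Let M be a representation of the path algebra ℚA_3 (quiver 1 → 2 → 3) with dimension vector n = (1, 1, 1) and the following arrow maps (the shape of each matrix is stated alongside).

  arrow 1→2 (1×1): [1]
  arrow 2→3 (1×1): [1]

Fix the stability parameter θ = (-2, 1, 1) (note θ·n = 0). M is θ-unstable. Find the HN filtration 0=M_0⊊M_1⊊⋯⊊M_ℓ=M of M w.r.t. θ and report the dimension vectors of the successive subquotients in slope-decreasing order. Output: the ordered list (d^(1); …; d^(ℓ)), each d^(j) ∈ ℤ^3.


Via rank(M_{q-1}∘⋯∘M_p): M ≅ I[1,3].
μ_θ-semistable layers: μ^(1)=1; μ^(2)=-2

((0, 1, 1); (1, 0, 0))


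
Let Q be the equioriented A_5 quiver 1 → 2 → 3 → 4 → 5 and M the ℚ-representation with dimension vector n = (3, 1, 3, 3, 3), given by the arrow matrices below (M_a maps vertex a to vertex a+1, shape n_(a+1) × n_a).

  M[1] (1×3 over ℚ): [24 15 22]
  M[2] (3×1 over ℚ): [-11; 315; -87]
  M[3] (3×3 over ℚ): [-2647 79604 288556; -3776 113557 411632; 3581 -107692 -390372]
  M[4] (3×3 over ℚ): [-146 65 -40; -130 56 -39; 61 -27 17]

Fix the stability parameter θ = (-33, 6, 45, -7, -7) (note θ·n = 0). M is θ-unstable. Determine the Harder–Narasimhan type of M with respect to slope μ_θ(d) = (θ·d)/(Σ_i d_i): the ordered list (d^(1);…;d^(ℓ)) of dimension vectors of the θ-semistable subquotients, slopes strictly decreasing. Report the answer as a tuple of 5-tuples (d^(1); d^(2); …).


Barcode: M ≅ I[1,1]^2, I[1,5], I[3,3], I[3,5], I[4,5]. HN layers by μ_θ (5 steps, strictly decreasing):
  μ^(1)=45; μ^(2)=31/3; μ^(3)=6; μ^(4)=-7; μ^(5)=-33

((0, 0, 1, 0, 0); (0, 0, 2, 2, 2); (0, 1, 0, 0, 0); (0, 0, 0, 1, 1); (3, 0, 0, 0, 0))


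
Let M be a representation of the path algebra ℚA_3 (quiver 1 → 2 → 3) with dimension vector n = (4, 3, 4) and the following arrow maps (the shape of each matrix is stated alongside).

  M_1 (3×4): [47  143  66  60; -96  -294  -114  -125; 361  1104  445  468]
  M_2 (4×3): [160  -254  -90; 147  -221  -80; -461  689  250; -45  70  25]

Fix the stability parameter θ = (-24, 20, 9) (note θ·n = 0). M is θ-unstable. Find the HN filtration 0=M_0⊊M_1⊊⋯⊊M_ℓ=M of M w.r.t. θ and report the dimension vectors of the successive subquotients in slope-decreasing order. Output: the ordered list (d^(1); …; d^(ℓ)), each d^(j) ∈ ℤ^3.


Via rank(M_{q-1}∘⋯∘M_p): M ≅ I[1,1], I[1,2], I[1,3]^2, I[3,3]^2.
μ_θ-semistable layers: μ^(1)=20; μ^(2)=29/2; μ^(3)=9; μ^(4)=-24

((0, 1, 0); (0, 2, 2); (0, 0, 2); (4, 0, 0))


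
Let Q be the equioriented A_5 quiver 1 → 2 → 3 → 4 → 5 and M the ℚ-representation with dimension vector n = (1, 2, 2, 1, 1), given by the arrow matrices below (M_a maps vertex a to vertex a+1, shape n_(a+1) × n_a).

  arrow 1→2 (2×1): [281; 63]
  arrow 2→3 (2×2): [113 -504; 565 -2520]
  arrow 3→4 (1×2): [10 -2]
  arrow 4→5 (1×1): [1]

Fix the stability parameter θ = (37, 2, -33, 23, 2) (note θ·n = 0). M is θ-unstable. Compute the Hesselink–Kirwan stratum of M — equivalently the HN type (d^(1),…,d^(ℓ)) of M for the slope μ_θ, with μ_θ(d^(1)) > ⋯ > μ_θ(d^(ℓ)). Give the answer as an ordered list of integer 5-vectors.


Interval decomposition of M: I[1,3], I[2,2], I[3,5].
HN type (ℓ=3): μ^(1)=25/2; μ^(2)=2; μ^(3)=-33

((0, 0, 0, 1, 1); (1, 2, 1, 0, 0); (0, 0, 1, 0, 0))


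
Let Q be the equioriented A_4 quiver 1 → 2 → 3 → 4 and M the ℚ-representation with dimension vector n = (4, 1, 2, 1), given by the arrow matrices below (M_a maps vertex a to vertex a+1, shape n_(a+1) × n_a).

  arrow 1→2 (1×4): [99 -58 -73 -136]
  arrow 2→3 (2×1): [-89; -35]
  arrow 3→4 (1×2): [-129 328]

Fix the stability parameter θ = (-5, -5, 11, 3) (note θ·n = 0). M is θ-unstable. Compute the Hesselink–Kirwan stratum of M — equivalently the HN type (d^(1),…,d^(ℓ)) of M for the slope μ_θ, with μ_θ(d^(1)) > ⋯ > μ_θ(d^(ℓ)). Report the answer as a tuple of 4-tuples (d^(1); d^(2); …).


Barcode: M ≅ I[1,1]^3, I[1,4], I[3,3]. HN layers by μ_θ (3 steps, strictly decreasing):
  μ^(1)=11; μ^(2)=7; μ^(3)=-5

((0, 0, 1, 0); (0, 0, 1, 1); (4, 1, 0, 0))


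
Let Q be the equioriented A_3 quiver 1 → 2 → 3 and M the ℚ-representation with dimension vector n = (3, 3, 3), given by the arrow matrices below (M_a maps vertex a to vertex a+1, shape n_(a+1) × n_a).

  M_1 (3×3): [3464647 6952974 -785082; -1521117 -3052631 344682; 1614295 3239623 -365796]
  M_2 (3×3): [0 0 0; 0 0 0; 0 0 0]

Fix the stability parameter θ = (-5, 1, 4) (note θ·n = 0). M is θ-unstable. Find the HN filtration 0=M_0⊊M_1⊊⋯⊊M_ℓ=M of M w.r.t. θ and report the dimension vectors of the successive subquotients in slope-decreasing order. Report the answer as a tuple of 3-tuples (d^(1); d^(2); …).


Via rank(M_{q-1}∘⋯∘M_p): M ≅ I[1,2]^3, I[3,3]^3.
μ_θ-semistable layers: μ^(1)=4; μ^(2)=1; μ^(3)=-5

((0, 0, 3); (0, 3, 0); (3, 0, 0))


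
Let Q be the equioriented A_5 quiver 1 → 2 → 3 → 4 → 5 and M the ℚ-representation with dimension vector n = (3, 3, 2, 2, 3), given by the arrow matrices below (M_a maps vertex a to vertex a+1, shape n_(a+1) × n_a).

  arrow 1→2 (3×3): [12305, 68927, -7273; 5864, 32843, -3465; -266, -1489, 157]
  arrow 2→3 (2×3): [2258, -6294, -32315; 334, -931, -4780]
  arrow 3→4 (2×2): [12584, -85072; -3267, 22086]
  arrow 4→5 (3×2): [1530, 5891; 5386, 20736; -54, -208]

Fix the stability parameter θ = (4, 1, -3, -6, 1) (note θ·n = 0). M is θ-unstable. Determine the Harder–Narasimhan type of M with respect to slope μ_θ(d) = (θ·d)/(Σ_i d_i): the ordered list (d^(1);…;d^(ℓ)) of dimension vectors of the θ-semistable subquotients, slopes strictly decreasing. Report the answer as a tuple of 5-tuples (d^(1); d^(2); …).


Interval decomposition of M: I[1,2], I[1,3], I[1,5], I[4,5], I[5,5].
HN type (ℓ=5): μ^(1)=5/2; μ^(2)=1; μ^(3)=2/3; μ^(4)=-1; μ^(5)=-6

((1, 1, 0, 0, 0); (0, 0, 0, 0, 3); (1, 1, 1, 0, 0); (1, 1, 1, 1, 0); (0, 0, 0, 1, 0))


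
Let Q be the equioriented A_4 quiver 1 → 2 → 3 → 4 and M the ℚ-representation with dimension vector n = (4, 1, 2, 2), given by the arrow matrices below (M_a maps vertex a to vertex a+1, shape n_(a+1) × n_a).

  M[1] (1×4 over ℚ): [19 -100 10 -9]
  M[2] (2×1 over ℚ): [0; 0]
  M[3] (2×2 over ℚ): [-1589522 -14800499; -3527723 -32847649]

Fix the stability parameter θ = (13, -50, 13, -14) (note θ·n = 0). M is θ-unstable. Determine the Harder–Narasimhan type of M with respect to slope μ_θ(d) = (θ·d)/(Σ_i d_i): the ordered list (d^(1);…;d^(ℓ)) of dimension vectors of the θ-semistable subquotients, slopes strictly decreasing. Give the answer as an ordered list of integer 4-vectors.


Barcode: M ≅ I[1,1]^3, I[1,2], I[3,4]^2. HN layers by μ_θ (3 steps, strictly decreasing):
  μ^(1)=13; μ^(2)=-1/2; μ^(3)=-37/2

((3, 0, 0, 0); (0, 0, 2, 2); (1, 1, 0, 0))


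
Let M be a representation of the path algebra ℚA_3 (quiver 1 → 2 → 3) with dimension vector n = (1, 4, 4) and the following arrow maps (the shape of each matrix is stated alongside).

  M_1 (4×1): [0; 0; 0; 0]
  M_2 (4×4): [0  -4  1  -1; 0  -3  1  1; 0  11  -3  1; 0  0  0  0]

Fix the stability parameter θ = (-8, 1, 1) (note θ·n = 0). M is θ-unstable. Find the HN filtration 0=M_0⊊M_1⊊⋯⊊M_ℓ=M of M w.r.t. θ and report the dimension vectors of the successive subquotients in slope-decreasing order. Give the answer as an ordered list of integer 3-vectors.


Via rank(M_{q-1}∘⋯∘M_p): M ≅ I[1,1], I[2,2]^2, I[2,3]^2, I[3,3]^2.
μ_θ-semistable layers: μ^(1)=1; μ^(2)=-8

((0, 4, 4); (1, 0, 0))


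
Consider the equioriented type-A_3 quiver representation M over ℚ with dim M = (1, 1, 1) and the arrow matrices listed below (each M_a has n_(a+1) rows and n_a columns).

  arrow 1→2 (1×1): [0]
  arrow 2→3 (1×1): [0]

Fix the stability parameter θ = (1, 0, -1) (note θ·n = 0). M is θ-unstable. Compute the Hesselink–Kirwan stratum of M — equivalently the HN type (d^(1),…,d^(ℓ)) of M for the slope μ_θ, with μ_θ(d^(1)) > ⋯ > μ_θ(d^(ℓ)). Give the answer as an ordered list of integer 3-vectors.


Via rank(M_{q-1}∘⋯∘M_p): M ≅ I[1,1], I[2,2], I[3,3].
μ_θ-semistable layers: μ^(1)=1; μ^(2)=0; μ^(3)=-1

((1, 0, 0); (0, 1, 0); (0, 0, 1))


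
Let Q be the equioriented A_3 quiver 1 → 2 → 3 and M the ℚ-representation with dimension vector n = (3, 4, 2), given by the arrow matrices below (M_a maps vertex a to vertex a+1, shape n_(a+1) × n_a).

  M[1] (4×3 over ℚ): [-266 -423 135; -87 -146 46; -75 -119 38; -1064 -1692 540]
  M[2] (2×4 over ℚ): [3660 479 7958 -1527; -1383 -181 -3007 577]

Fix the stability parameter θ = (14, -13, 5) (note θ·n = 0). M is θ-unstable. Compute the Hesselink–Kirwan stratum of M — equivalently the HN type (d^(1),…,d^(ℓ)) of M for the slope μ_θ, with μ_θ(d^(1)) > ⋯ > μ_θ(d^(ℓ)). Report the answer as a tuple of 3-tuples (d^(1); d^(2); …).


Via rank(M_{q-1}∘⋯∘M_p): M ≅ I[1,2], I[1,3]^2, I[2,2].
μ_θ-semistable layers: μ^(1)=5; μ^(2)=1/2; μ^(3)=-13

((0, 0, 2); (3, 3, 0); (0, 1, 0))


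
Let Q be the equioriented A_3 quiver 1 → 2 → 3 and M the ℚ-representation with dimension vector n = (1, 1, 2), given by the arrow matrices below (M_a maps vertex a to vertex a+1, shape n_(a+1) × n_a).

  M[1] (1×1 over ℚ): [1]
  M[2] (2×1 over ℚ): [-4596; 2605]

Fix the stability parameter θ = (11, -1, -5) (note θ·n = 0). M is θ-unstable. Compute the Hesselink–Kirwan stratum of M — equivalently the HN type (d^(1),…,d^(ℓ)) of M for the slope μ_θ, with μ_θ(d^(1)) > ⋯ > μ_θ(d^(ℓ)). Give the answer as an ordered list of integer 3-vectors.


Via rank(M_{q-1}∘⋯∘M_p): M ≅ I[1,3], I[3,3].
μ_θ-semistable layers: μ^(1)=5/3; μ^(2)=-5

((1, 1, 1); (0, 0, 1))


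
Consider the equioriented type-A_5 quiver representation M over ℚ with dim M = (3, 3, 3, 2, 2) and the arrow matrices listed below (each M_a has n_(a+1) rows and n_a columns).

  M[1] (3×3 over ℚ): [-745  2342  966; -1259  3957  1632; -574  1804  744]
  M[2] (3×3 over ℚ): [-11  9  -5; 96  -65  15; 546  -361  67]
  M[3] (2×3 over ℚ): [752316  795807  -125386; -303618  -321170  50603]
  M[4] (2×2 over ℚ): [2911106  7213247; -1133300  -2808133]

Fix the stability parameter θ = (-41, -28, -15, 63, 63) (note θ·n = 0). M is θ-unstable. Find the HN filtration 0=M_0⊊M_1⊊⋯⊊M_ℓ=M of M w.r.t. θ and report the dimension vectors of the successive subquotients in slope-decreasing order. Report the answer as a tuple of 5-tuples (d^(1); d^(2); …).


Interval decomposition of M: I[1,3], I[1,5]^2.
HN type (ℓ=4): μ^(1)=63; μ^(2)=-15; μ^(3)=-28; μ^(4)=-41

((0, 0, 0, 2, 2); (0, 0, 3, 0, 0); (0, 3, 0, 0, 0); (3, 0, 0, 0, 0))


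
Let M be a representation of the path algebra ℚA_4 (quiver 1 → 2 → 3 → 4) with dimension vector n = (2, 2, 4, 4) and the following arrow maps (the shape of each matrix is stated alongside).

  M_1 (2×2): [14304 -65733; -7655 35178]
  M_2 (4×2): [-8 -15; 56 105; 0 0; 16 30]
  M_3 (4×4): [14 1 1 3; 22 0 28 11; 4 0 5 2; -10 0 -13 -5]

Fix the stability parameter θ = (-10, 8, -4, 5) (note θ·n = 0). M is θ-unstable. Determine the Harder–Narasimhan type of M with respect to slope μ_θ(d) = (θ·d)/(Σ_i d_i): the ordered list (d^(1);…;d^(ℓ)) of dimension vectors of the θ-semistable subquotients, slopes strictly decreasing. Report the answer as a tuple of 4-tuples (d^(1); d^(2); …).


Interval decomposition of M: I[1,2], I[1,4], I[3,3], I[3,4]^2, I[4,4].
HN type (ℓ=5): μ^(1)=8; μ^(2)=5; μ^(3)=2; μ^(4)=-4; μ^(5)=-10

((0, 1, 0, 0); (0, 0, 0, 4); (0, 1, 1, 0); (0, 0, 3, 0); (2, 0, 0, 0))


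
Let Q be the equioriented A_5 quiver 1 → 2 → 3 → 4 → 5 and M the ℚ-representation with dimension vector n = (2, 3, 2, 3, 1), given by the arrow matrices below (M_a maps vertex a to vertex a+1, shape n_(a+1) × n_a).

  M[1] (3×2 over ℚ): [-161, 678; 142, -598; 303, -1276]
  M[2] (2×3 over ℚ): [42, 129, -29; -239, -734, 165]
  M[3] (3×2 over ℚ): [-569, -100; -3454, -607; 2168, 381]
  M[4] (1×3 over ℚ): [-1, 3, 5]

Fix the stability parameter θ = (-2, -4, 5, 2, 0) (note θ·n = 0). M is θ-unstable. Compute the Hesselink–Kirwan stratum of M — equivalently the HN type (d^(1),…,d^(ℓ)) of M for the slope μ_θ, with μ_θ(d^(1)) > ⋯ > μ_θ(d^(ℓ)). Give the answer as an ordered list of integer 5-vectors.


Interval decomposition of M: I[1,4], I[1,5], I[2,2], I[4,4].
HN type (ℓ=5): μ^(1)=7/2; μ^(2)=7/3; μ^(3)=2; μ^(4)=-3; μ^(5)=-4

((0, 0, 1, 1, 0); (0, 0, 1, 1, 1); (0, 0, 0, 1, 0); (2, 2, 0, 0, 0); (0, 1, 0, 0, 0))


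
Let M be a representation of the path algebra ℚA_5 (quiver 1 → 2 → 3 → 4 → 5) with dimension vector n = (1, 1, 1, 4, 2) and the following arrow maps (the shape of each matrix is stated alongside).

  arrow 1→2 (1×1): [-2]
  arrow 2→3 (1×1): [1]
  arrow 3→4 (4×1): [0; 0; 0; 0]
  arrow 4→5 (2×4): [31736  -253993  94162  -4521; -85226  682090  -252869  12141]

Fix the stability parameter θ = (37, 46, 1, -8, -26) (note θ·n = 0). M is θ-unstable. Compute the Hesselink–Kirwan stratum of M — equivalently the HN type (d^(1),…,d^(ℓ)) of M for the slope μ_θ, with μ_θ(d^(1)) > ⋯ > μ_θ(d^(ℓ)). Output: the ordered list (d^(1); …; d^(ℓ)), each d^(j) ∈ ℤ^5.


Barcode: M ≅ I[1,3], I[4,4]^2, I[4,5]^2. HN layers by μ_θ (3 steps, strictly decreasing):
  μ^(1)=28; μ^(2)=-8; μ^(3)=-17

((1, 1, 1, 0, 0); (0, 0, 0, 2, 0); (0, 0, 0, 2, 2))


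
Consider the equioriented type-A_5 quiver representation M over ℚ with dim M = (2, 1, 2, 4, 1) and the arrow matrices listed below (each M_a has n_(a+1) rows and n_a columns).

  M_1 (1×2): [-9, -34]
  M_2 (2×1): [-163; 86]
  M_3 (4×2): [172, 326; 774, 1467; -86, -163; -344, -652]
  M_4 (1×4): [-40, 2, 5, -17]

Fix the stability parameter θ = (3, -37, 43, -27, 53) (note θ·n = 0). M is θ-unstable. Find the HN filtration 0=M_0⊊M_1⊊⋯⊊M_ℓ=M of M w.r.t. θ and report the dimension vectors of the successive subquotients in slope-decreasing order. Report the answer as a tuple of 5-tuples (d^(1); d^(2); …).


Interval decomposition of M: I[1,1], I[1,3], I[3,5], I[4,4]^3.
HN type (ℓ=6): μ^(1)=53; μ^(2)=43; μ^(3)=8; μ^(4)=3; μ^(5)=-17; μ^(6)=-27

((0, 0, 0, 0, 1); (0, 0, 1, 0, 0); (0, 0, 1, 1, 0); (1, 0, 0, 0, 0); (1, 1, 0, 0, 0); (0, 0, 0, 3, 0))


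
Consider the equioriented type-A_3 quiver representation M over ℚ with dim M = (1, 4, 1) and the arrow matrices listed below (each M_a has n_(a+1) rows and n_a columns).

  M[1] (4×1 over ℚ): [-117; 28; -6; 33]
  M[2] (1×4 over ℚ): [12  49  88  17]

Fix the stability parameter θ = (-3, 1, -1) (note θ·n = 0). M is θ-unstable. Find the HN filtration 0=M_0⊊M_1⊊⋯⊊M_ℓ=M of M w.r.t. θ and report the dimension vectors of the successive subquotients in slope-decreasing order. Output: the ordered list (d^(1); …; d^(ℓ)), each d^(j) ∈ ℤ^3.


Via rank(M_{q-1}∘⋯∘M_p): M ≅ I[1,3], I[2,2]^3.
μ_θ-semistable layers: μ^(1)=1; μ^(2)=0; μ^(3)=-3

((0, 3, 0); (0, 1, 1); (1, 0, 0))


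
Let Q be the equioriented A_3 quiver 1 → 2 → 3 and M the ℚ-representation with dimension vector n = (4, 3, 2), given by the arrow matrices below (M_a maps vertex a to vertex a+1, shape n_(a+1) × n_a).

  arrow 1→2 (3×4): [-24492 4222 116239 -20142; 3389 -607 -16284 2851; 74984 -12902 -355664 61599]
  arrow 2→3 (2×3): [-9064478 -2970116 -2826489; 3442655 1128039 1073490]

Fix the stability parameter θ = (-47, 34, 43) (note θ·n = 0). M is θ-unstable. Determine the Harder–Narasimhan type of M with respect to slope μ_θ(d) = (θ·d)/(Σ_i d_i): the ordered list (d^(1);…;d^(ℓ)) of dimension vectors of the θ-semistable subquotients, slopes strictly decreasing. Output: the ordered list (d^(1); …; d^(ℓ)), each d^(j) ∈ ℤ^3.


Via rank(M_{q-1}∘⋯∘M_p): M ≅ I[1,1], I[1,2], I[1,3]^2.
μ_θ-semistable layers: μ^(1)=43; μ^(2)=34; μ^(3)=-47

((0, 0, 2); (0, 3, 0); (4, 0, 0))


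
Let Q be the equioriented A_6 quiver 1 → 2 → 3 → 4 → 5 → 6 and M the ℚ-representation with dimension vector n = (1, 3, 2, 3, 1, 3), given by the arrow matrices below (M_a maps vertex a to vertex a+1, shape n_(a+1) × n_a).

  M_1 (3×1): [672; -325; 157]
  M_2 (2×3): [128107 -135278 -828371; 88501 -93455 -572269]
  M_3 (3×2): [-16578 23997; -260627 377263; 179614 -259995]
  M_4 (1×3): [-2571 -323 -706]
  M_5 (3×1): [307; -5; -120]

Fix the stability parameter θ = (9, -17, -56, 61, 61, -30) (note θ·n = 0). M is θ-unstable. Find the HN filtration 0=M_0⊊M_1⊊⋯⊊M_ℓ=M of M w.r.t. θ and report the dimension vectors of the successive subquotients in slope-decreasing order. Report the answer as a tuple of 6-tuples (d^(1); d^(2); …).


Barcode: M ≅ I[1,6], I[2,2], I[2,4], I[4,4], I[6,6]^2. HN layers by μ_θ (6 steps, strictly decreasing):
  μ^(1)=61; μ^(2)=92/3; μ^(3)=-17; μ^(4)=-64/3; μ^(5)=-30; μ^(6)=-73/2

((0, 0, 0, 2, 0, 0); (0, 0, 0, 1, 1, 1); (0, 1, 0, 0, 0, 0); (1, 1, 1, 0, 0, 0); (0, 0, 0, 0, 0, 2); (0, 1, 1, 0, 0, 0))


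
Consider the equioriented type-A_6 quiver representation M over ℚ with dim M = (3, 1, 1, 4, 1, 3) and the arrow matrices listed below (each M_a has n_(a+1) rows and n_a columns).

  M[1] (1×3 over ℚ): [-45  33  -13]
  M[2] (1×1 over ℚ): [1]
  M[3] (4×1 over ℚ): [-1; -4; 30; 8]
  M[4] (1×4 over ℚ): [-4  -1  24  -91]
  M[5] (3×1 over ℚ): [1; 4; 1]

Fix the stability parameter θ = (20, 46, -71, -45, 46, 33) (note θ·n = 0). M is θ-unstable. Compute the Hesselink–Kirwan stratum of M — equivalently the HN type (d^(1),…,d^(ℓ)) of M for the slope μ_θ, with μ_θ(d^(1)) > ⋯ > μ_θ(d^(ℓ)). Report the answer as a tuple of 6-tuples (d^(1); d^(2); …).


Barcode: M ≅ I[1,1]^2, I[1,4], I[4,4]^2, I[4,6], I[6,6]^2. HN layers by μ_θ (5 steps, strictly decreasing):
  μ^(1)=79/2; μ^(2)=33; μ^(3)=20; μ^(4)=-25/2; μ^(5)=-45

((0, 0, 0, 0, 1, 1); (0, 0, 0, 0, 0, 2); (2, 0, 0, 0, 0, 0); (1, 1, 1, 1, 0, 0); (0, 0, 0, 3, 0, 0))


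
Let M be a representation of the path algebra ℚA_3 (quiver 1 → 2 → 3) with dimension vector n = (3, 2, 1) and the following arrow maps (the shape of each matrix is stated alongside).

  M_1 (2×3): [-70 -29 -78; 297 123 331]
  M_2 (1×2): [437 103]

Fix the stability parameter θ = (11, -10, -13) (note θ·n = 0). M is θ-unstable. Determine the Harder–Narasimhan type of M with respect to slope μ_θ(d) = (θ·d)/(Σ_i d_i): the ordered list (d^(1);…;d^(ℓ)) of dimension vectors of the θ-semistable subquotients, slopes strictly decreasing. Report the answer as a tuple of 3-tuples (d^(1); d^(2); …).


Via rank(M_{q-1}∘⋯∘M_p): M ≅ I[1,1], I[1,2], I[1,3].
μ_θ-semistable layers: μ^(1)=11; μ^(2)=1/2; μ^(3)=-4

((1, 0, 0); (1, 1, 0); (1, 1, 1))


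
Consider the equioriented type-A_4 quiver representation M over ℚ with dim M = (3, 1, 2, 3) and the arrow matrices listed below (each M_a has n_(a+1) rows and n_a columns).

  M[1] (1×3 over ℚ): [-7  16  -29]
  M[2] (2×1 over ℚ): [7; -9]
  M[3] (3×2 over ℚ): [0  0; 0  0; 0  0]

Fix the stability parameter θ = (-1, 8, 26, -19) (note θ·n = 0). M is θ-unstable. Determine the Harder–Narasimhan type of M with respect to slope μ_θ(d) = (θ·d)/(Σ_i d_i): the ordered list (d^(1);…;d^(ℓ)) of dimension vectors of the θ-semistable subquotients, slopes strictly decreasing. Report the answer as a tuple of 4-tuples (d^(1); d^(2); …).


Via rank(M_{q-1}∘⋯∘M_p): M ≅ I[1,1]^2, I[1,3], I[3,3], I[4,4]^3.
μ_θ-semistable layers: μ^(1)=26; μ^(2)=8; μ^(3)=-1; μ^(4)=-19

((0, 0, 2, 0); (0, 1, 0, 0); (3, 0, 0, 0); (0, 0, 0, 3))


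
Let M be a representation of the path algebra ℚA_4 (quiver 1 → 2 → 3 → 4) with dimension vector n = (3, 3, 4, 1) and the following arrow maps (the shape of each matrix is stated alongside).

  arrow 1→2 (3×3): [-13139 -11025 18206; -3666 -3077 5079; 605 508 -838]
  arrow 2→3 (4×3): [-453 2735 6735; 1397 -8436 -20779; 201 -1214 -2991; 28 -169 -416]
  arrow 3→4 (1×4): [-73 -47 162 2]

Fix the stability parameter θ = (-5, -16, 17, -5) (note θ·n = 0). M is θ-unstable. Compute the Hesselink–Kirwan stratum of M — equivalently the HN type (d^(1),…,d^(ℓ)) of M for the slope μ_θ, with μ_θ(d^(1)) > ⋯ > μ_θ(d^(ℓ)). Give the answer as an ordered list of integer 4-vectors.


Interval decomposition of M: I[1,2], I[1,3], I[1,4], I[3,3]^2.
HN type (ℓ=3): μ^(1)=17; μ^(2)=6; μ^(3)=-21/2

((0, 0, 3, 0); (0, 0, 1, 1); (3, 3, 0, 0))


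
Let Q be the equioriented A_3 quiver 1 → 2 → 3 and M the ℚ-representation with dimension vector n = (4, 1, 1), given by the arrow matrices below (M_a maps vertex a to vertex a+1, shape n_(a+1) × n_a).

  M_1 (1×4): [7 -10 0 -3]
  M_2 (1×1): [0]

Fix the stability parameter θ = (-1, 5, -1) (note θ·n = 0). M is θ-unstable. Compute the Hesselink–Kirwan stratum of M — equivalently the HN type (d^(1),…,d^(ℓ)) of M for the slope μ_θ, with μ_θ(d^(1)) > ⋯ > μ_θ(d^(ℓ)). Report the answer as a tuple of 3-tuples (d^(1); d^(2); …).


Via rank(M_{q-1}∘⋯∘M_p): M ≅ I[1,1]^3, I[1,2], I[3,3].
μ_θ-semistable layers: μ^(1)=5; μ^(2)=-1

((0, 1, 0); (4, 0, 1))


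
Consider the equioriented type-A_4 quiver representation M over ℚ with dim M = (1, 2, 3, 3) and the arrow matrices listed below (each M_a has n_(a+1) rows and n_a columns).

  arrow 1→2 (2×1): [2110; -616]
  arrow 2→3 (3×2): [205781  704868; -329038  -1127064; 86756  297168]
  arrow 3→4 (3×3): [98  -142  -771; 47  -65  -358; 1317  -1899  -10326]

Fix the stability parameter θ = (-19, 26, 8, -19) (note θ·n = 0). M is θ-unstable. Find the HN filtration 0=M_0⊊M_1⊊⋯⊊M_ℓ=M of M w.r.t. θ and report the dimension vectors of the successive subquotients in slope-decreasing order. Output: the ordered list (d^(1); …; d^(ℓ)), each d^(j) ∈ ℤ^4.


Interval decomposition of M: I[1,4], I[2,2], I[3,3], I[3,4], I[4,4].
HN type (ℓ=5): μ^(1)=26; μ^(2)=8; μ^(3)=5; μ^(4)=-11/2; μ^(5)=-19

((0, 1, 0, 0); (0, 0, 1, 0); (0, 1, 1, 1); (0, 0, 1, 1); (1, 0, 0, 1))


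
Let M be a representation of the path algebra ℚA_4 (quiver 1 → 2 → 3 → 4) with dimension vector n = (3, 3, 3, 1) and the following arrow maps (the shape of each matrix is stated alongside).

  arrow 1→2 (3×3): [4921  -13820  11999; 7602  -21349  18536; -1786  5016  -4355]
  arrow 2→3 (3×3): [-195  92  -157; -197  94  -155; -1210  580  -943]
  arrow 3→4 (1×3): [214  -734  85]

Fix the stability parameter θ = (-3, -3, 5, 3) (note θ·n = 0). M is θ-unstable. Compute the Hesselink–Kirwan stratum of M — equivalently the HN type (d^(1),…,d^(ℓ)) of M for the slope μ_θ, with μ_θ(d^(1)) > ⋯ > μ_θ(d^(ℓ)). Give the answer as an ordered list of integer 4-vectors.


Interval decomposition of M: I[1,3]^2, I[1,4].
HN type (ℓ=3): μ^(1)=5; μ^(2)=4; μ^(3)=-3

((0, 0, 2, 0); (0, 0, 1, 1); (3, 3, 0, 0))


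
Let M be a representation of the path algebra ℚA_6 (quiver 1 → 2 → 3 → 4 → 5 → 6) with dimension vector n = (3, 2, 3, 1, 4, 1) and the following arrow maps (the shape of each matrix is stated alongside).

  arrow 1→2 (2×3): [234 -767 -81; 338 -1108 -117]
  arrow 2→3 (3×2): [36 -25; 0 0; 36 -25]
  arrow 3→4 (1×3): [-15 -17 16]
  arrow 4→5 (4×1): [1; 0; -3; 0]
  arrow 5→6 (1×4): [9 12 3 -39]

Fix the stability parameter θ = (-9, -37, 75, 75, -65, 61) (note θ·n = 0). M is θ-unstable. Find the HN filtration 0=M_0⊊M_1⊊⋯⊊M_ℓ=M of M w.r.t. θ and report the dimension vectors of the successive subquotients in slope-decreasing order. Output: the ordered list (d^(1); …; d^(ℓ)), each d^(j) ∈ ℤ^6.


Barcode: M ≅ I[1,1], I[1,2], I[1,5], I[3,3]^2, I[5,5]^2, I[5,6]. HN layers by μ_θ (6 steps, strictly decreasing):
  μ^(1)=75; μ^(2)=61; μ^(3)=85/3; μ^(4)=-9; μ^(5)=-23; μ^(6)=-65

((0, 0, 2, 0, 0, 0); (0, 0, 0, 0, 0, 1); (0, 0, 1, 1, 1, 0); (1, 0, 0, 0, 0, 0); (2, 2, 0, 0, 0, 0); (0, 0, 0, 0, 3, 0))


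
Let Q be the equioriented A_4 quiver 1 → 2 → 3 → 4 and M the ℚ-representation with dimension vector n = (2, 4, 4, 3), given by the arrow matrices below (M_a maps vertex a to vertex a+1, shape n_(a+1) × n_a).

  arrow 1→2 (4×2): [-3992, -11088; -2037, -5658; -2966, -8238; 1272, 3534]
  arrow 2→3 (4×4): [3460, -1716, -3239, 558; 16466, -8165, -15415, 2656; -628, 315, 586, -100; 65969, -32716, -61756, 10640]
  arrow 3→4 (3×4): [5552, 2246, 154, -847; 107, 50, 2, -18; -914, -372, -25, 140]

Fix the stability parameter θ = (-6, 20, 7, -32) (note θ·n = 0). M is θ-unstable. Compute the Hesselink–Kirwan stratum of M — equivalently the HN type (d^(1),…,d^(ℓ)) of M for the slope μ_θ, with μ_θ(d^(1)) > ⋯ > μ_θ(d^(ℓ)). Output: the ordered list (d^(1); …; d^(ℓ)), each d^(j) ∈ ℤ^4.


Via rank(M_{q-1}∘⋯∘M_p): M ≅ I[1,4]^2, I[2,3], I[2,4].
μ_θ-semistable layers: μ^(1)=27/2; μ^(2)=-5/3; μ^(3)=-6

((0, 1, 1, 0); (0, 3, 3, 3); (2, 0, 0, 0))


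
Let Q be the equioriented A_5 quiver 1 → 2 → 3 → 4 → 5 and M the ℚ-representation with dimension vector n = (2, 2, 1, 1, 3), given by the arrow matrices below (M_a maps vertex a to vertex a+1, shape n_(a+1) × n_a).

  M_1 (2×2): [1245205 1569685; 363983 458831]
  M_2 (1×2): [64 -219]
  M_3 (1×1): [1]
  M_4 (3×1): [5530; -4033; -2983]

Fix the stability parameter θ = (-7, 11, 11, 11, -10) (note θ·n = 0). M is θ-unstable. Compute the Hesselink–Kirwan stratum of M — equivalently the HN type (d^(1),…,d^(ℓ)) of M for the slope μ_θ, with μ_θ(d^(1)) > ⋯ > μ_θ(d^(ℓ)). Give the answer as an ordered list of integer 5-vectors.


Interval decomposition of M: I[1,1], I[1,5], I[2,2], I[5,5]^2.
HN type (ℓ=4): μ^(1)=11; μ^(2)=23/4; μ^(3)=-7; μ^(4)=-10

((0, 1, 0, 0, 0); (0, 1, 1, 1, 1); (2, 0, 0, 0, 0); (0, 0, 0, 0, 2))


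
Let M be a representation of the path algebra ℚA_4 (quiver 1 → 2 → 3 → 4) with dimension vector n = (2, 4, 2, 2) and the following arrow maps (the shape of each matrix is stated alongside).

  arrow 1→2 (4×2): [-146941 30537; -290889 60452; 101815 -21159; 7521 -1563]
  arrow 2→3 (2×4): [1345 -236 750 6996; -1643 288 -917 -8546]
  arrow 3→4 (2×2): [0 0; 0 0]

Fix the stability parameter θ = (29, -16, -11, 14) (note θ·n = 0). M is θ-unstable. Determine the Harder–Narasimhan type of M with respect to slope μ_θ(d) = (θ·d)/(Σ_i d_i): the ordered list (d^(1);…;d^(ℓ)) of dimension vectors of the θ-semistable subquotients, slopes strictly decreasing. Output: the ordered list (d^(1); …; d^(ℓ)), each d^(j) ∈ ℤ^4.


Interval decomposition of M: I[1,2], I[1,3], I[2,2], I[2,3], I[4,4]^2.
HN type (ℓ=5): μ^(1)=14; μ^(2)=13/2; μ^(3)=2/3; μ^(4)=-11; μ^(5)=-16

((0, 0, 0, 2); (1, 1, 0, 0); (1, 1, 1, 0); (0, 0, 1, 0); (0, 2, 0, 0))


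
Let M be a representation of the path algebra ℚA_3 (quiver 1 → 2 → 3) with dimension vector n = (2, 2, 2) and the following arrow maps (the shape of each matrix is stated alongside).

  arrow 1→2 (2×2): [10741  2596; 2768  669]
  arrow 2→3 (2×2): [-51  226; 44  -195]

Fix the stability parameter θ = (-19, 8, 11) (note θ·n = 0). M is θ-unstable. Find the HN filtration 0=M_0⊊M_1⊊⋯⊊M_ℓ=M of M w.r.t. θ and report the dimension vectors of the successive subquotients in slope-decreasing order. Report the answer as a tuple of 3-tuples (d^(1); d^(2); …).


Interval decomposition of M: I[1,3]^2.
HN type (ℓ=3): μ^(1)=11; μ^(2)=8; μ^(3)=-19

((0, 0, 2); (0, 2, 0); (2, 0, 0))


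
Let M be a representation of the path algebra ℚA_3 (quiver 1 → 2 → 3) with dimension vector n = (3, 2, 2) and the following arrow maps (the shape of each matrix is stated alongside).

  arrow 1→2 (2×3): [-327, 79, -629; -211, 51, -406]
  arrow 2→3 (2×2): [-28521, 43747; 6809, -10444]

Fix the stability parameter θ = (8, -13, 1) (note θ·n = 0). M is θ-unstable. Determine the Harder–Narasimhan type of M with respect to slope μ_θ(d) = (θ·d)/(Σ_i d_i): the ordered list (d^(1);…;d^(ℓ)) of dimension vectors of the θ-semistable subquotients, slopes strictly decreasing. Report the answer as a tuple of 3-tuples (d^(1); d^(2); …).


Barcode: M ≅ I[1,1], I[1,3]^2. HN layers by μ_θ (3 steps, strictly decreasing):
  μ^(1)=8; μ^(2)=1; μ^(3)=-5/2

((1, 0, 0); (0, 0, 2); (2, 2, 0))


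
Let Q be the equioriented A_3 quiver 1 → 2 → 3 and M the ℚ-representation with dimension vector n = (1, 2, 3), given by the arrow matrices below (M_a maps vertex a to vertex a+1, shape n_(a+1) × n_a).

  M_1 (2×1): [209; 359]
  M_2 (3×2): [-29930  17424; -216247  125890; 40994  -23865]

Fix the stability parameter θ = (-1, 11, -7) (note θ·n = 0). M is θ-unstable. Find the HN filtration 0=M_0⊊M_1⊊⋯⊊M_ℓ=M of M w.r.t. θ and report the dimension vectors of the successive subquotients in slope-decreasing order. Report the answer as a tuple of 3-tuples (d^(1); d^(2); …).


Barcode: M ≅ I[1,3], I[2,3], I[3,3]. HN layers by μ_θ (3 steps, strictly decreasing):
  μ^(1)=2; μ^(2)=-1; μ^(3)=-7

((0, 2, 2); (1, 0, 0); (0, 0, 1))


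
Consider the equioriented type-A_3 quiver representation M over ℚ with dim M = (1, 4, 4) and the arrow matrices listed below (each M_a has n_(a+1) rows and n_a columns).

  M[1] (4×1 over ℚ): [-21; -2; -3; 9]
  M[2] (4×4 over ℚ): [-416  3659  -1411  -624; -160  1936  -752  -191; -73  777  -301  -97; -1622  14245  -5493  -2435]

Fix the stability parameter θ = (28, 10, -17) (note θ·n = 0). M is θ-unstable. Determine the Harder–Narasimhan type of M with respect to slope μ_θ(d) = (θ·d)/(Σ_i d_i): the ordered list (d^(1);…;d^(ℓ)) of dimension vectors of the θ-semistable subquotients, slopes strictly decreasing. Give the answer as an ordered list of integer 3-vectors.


Via rank(M_{q-1}∘⋯∘M_p): M ≅ I[1,3], I[2,2], I[2,3]^2, I[3,3].
μ_θ-semistable layers: μ^(1)=10; μ^(2)=7; μ^(3)=-7/2; μ^(4)=-17

((0, 1, 0); (1, 1, 1); (0, 2, 2); (0, 0, 1))


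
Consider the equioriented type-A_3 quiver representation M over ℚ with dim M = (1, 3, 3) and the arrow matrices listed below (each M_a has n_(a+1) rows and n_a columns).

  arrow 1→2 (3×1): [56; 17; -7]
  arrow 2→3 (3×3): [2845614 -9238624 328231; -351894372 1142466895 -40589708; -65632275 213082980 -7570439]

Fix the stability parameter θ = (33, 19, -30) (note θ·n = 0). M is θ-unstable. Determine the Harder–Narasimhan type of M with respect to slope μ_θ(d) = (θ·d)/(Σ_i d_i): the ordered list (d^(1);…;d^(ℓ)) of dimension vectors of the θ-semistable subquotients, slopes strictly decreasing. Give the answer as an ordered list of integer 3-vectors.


Interval decomposition of M: I[1,3], I[2,3]^2.
HN type (ℓ=2): μ^(1)=22/3; μ^(2)=-11/2

((1, 1, 1); (0, 2, 2))
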